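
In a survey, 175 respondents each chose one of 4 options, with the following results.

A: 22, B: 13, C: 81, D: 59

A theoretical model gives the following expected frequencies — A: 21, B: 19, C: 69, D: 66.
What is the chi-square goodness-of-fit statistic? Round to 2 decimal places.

A: (22 − 21)²/21 = 1/21 = 0.048
B: (13 − 19)²/19 = 36/19 = 1.895
C: (81 − 69)²/69 = 144/69 = 2.087
D: (59 − 66)²/66 = 49/66 = 0.742
Sum = 4.77

4.77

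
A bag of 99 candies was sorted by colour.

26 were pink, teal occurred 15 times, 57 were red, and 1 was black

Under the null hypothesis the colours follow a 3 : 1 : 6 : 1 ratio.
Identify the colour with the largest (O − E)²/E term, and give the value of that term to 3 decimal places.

Ratio total = 11. Expected counts: 99×3/11 = 27, 99×1/11 = 9, 99×6/11 = 54, 99×1/11 = 9.
χ² = (26−27)²/27 + (15−9)²/9 + (57−54)²/54 + (1−9)²/9
   = 0.0370 + 4.0000 + 0.1667 + 7.1111
The largest term is for black: 7.111.

black, 7.111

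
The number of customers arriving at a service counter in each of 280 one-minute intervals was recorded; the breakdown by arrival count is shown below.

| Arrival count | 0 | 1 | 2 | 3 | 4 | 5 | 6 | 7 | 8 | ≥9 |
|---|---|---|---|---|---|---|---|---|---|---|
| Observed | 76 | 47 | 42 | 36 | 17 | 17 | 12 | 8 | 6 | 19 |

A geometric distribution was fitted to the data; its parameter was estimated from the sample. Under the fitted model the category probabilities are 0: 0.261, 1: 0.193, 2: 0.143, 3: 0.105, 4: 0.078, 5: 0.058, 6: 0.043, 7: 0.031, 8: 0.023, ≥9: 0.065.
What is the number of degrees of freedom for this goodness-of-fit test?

There are k = 10 categories and 1 parameter estimated from the data, so df = 10 − 1 − 1 = 8.

8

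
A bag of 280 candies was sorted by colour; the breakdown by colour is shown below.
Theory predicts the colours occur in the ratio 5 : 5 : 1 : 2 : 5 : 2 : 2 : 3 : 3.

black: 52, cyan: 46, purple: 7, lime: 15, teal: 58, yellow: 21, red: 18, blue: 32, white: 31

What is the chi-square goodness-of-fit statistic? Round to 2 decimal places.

4.25

Ratio total = 28. Expected counts: 280×5/28 = 50, 280×5/28 = 50, 280×1/28 = 10, 280×2/28 = 20, 280×5/28 = 50, 280×2/28 = 20, 280×2/28 = 20, 280×3/28 = 30, 280×3/28 = 30.
χ² = (52−50)²/50 + (46−50)²/50 + (7−10)²/10 + (15−20)²/20 + (58−50)²/50 + (21−20)²/20 + (18−20)²/20 + (32−30)²/30 + (31−30)²/30
   = 0.080 + 0.320 + 0.900 + 1.250 + 1.280 + 0.050 + 0.200 + 0.133 + 0.033
Sum = 4.25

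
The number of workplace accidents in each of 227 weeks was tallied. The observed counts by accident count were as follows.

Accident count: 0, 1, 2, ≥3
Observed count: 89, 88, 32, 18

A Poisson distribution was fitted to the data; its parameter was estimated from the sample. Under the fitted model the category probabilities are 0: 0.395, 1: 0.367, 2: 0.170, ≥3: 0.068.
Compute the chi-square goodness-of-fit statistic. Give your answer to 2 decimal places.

Expected counts E_i = n·p_i: 227×0.395 = 89.665, 227×0.367 = 83.309, 227×0.170 = 38.59, 227×0.068 = 15.436.
0: (89 − 89.665)²/89.665 = 0.442225/89.665 = 0.005
1: (88 − 83.309)²/83.309 = 22.005481/83.309 = 0.264
2: (32 − 38.59)²/38.59 = 43.4281/38.59 = 1.125
≥3: (18 − 15.436)²/15.436 = 6.574096/15.436 = 0.426
Sum = 1.82

1.82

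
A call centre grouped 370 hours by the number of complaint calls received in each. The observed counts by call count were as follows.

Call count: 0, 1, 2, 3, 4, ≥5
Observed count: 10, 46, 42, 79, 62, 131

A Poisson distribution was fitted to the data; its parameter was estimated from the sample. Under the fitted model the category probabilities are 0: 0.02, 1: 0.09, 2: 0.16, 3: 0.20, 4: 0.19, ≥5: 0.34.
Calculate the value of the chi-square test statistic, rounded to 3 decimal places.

Expected counts E_i = n·p_i: 370×0.02 = 7.4, 370×0.09 = 33.3, 370×0.16 = 59.2, 370×0.20 = 74, 370×0.19 = 70.3, 370×0.34 = 125.8.
χ² = (10−7.4)²/7.4 + (46−33.3)²/33.3 + (42−59.2)²/59.2 + (79−74)²/74 + (62−70.3)²/70.3 + (131−125.8)²/125.8
   = 0.9135 + 4.8435 + 4.9973 + 0.3378 + 0.9799 + 0.2149
Sum = 12.287

12.287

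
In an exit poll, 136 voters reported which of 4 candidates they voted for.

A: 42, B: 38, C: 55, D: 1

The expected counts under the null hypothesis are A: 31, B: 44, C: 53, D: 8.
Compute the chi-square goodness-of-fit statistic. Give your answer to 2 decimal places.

A: (42 − 31)²/31 = 121/31 = 3.903
B: (38 − 44)²/44 = 36/44 = 0.818
C: (55 − 53)²/53 = 4/53 = 0.075
D: (1 − 8)²/8 = 49/8 = 6.125
Sum = 10.92

10.92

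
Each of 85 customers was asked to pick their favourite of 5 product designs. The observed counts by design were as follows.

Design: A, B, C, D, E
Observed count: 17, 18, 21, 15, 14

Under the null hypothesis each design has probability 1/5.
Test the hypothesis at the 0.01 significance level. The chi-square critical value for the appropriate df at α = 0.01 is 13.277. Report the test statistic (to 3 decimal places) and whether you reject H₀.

Under H₀ each category has probability 1/5, so each expected count is 85/5 = 17.
χ² = (17−17)²/17 + (18−17)²/17 + (21−17)²/17 + (15−17)²/17 + (14−17)²/17
   = 0.0000 + 0.0588 + 0.9412 + 0.2353 + 0.5294
Sum = 1.765
df = 4. Since 1.765 < 13.277, we do not reject H₀.

1.765; do not reject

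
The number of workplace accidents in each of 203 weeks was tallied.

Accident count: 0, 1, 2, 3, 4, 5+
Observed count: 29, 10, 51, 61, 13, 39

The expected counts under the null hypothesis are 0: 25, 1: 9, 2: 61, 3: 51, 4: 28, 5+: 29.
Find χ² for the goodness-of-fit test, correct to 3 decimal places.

0: (29 − 25)²/25 = 16/25 = 0.6400
1: (10 − 9)²/9 = 1/9 = 0.1111
2: (51 − 61)²/61 = 100/61 = 1.6393
3: (61 − 51)²/51 = 100/51 = 1.9608
4: (13 − 28)²/28 = 225/28 = 8.0357
5+: (39 − 29)²/29 = 100/29 = 3.4483
Sum = 15.835

15.835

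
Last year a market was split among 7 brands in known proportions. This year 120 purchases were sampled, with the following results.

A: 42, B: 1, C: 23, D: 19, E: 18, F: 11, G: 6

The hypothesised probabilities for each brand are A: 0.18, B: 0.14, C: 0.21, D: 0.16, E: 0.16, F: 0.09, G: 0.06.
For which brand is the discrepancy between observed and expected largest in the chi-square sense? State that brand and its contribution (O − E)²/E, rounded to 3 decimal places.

Expected counts E_i = n·p_i: 120×0.18 = 21.6, 120×0.14 = 16.8, 120×0.21 = 25.2, 120×0.16 = 19.2, 120×0.16 = 19.2, 120×0.09 = 10.8, 120×0.06 = 7.2.
χ² = (42−21.6)²/21.6 + (1−16.8)²/16.8 + (23−25.2)²/25.2 + (19−19.2)²/19.2 + (18−19.2)²/19.2 + (11−10.8)²/10.8 + (6−7.2)²/7.2
   = 19.2667 + 14.8595 + 0.1921 + 0.0021 + 0.0750 + 0.0037 + 0.2000
The largest term is for A: 19.267.

A, 19.267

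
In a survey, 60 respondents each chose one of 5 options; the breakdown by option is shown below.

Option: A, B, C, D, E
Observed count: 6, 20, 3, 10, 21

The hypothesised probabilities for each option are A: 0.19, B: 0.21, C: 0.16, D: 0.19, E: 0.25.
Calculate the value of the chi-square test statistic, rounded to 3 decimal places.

Expected counts E_i = n·p_i: 60×0.19 = 11.4, 60×0.21 = 12.6, 60×0.16 = 9.6, 60×0.19 = 11.4, 60×0.25 = 15.
cat         O        E   (O−E)²/E
A           6     11.4     2.5579
B          20     12.6     4.3460
C           3      9.6     4.5375
D          10     11.4     0.1719
E          21       15     2.4000
Sum = 14.013

14.013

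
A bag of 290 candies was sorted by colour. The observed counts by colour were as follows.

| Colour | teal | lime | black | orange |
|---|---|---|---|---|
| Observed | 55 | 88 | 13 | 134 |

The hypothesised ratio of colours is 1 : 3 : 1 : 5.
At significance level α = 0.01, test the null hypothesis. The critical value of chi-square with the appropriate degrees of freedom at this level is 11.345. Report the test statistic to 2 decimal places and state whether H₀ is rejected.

Ratio total = 10. Expected counts: 290×1/10 = 29, 290×3/10 = 87, 290×1/10 = 29, 290×5/10 = 145.
cat         O        E   (O−E)²/E
teal       55       29     23.310
lime       88       87      0.011
black      13       29      8.828
orange    134      145      0.834
Sum = 32.98
df = 3. Since 32.98 > 11.345, we reject H₀.

32.98; reject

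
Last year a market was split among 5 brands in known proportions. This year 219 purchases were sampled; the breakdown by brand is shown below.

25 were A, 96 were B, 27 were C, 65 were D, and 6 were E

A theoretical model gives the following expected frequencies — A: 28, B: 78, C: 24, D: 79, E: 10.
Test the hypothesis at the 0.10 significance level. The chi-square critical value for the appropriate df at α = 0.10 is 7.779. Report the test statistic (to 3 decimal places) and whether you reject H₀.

cat         O        E   (O−E)²/E
A          25       28     0.3214
B          96       78     4.1538
C          27       24     0.3750
D          65       79     2.4810
E           6       10     1.6000
Sum = 8.931
df = 4. Since 8.931 > 7.779, we reject H₀.

8.931; reject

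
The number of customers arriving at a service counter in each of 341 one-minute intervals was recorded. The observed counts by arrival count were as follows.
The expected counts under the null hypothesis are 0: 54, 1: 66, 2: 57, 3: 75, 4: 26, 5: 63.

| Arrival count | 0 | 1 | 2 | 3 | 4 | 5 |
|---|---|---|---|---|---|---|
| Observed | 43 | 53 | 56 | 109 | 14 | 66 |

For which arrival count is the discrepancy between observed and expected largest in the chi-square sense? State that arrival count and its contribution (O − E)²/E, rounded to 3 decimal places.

3, 15.413

cat         O        E   (O−E)²/E
0          43       54     2.2407
1          53       66     2.5606
2          56       57     0.0175
3         109       75    15.4133
4          14       26     5.5385
5          66       63     0.1429
The largest term is for 3: 15.413.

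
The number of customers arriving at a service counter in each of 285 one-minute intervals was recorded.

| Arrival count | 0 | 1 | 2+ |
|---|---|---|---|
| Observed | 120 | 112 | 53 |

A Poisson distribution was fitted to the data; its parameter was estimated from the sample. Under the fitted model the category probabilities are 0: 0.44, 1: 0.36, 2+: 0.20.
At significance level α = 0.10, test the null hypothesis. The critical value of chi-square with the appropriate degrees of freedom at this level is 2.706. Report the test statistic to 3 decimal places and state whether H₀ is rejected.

Expected counts E_i = n·p_i: 285×0.44 = 125.4, 285×0.36 = 102.6, 285×0.20 = 57.
χ² = (120−125.4)²/125.4 + (112−102.6)²/102.6 + (53−57)²/57
   = 0.2325 + 0.8612 + 0.2807
Sum = 1.374
df = 1. Since 1.374 < 2.706, we do not reject H₀.

1.374; do not reject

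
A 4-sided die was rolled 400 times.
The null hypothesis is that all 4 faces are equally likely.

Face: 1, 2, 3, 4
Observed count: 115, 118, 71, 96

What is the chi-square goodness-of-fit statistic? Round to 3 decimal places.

14.060

Expected count for each of the 4 categories: 400/4 = 100.
1: (115 − 100)²/100 = 225/100 = 2.2500
2: (118 − 100)²/100 = 324/100 = 3.2400
3: (71 − 100)²/100 = 841/100 = 8.4100
4: (96 − 100)²/100 = 16/100 = 0.1600
Sum = 14.060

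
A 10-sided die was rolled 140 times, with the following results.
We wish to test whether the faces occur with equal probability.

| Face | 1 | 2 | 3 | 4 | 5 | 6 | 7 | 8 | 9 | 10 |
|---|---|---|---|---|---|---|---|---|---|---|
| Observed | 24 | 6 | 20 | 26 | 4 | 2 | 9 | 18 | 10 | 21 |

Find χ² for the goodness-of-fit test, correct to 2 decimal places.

Under H₀ each category has probability 1/10, so each expected count is 140/10 = 14.
cat         O        E   (O−E)²/E
1          24       14      7.143
2           6       14      4.571
3          20       14      2.571
4          26       14     10.286
5           4       14      7.143
6           2       14     10.286
7           9       14      1.786
8          18       14      1.143
9          10       14      1.143
10         21       14      3.500
Sum = 49.57

49.57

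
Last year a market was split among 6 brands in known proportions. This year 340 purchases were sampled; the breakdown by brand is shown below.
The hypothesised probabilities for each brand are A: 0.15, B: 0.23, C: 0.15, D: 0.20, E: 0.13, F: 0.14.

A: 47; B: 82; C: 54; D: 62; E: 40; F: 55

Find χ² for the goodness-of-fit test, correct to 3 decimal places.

Expected counts E_i = n·p_i: 340×0.15 = 51, 340×0.23 = 78.2, 340×0.15 = 51, 340×0.20 = 68, 340×0.13 = 44.2, 340×0.14 = 47.6.
χ² = (47−51)²/51 + (82−78.2)²/78.2 + (54−51)²/51 + (62−68)²/68 + (40−44.2)²/44.2 + (55−47.6)²/47.6
   = 0.3137 + 0.1847 + 0.1765 + 0.5294 + 0.3991 + 1.1504
Sum = 2.754

2.754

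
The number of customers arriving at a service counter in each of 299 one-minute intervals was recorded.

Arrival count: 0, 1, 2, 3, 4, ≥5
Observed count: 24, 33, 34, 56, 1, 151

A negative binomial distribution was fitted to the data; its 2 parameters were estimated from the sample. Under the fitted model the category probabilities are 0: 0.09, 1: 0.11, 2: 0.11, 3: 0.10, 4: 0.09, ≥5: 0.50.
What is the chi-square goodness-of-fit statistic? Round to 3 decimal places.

Expected counts E_i = n·p_i: 299×0.09 = 26.91, 299×0.11 = 32.89, 299×0.11 = 32.89, 299×0.10 = 29.9, 299×0.09 = 26.91, 299×0.50 = 149.5.
0: (24 − 26.91)²/26.91 = 8.4681/26.91 = 0.3147
1: (33 − 32.89)²/32.89 = 0.0121/32.89 = 0.0004
2: (34 − 32.89)²/32.89 = 1.2321/32.89 = 0.0375
3: (56 − 29.9)²/29.9 = 681.21/29.9 = 22.7829
4: (1 − 26.91)²/26.91 = 671.3281/26.91 = 24.9472
≥5: (151 − 149.5)²/149.5 = 2.25/149.5 = 0.0151
Sum = 48.098

48.098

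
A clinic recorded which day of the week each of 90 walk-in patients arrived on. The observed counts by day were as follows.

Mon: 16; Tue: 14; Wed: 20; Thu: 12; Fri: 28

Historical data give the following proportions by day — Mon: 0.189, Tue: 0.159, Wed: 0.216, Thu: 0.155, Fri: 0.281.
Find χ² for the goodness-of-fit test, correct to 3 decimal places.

Expected counts E_i = n·p_i: 90×0.189 = 17.01, 90×0.159 = 14.31, 90×0.216 = 19.44, 90×0.155 = 13.95, 90×0.281 = 25.29.
Mon: (16 − 17.01)²/17.01 = 1.0201/17.01 = 0.0600
Tue: (14 − 14.31)²/14.31 = 0.0961/14.31 = 0.0067
Wed: (20 − 19.44)²/19.44 = 0.3136/19.44 = 0.0161
Thu: (12 − 13.95)²/13.95 = 3.8025/13.95 = 0.2726
Fri: (28 − 25.29)²/25.29 = 7.3441/25.29 = 0.2904
Sum = 0.646

0.646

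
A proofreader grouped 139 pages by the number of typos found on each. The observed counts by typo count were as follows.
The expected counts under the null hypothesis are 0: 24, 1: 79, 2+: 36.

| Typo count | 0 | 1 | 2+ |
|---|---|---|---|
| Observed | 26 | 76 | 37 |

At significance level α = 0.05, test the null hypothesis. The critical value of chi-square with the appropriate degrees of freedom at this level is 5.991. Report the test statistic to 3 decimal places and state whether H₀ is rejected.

0.308; do not reject

cat         O        E   (O−E)²/E
0          26       24     0.1667
1          76       79     0.1139
2+         37       36     0.0278
Sum = 0.308
df = 2. Since 0.308 < 5.991, we do not reject H₀.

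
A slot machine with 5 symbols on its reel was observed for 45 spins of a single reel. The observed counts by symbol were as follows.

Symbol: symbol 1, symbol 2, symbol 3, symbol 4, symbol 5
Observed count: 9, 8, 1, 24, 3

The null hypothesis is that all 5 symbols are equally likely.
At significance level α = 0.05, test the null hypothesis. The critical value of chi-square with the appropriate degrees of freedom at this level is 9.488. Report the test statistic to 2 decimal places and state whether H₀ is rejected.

Expected count for each of the 5 categories: 45/5 = 9.
cat           O        E   (O−E)²/E
symbol 1      9        9      0.000
symbol 2      8        9      0.111
symbol 3      1        9      7.111
symbol 4     24        9     25.000
symbol 5      3        9      4.000
Sum = 36.22
df = 4. Since 36.22 > 9.488, we reject H₀.

36.22; reject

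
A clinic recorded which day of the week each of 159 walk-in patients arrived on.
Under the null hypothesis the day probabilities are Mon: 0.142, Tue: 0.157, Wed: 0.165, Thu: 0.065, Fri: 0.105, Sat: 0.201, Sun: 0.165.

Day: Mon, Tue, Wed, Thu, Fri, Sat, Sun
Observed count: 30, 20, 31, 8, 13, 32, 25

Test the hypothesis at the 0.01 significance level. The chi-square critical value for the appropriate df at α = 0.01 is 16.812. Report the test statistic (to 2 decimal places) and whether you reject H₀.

Expected counts E_i = n·p_i: 159×0.142 = 22.578, 159×0.157 = 24.963, 159×0.165 = 26.235, 159×0.065 = 10.335, 159×0.105 = 16.695, 159×0.201 = 31.959, 159×0.165 = 26.235.
χ² = (30−22.578)²/22.578 + (20−24.963)²/24.963 + (31−26.235)²/26.235 + (8−10.335)²/10.335 + (13−16.695)²/16.695 + (32−31.959)²/31.959 + (25−26.235)²/26.235
   = 2.440 + 0.987 + 0.865 + 0.528 + 0.818 + 0.000 + 0.058
Sum = 5.70
df = 6. Since 5.70 < 16.812, we do not reject H₀.

5.70; do not reject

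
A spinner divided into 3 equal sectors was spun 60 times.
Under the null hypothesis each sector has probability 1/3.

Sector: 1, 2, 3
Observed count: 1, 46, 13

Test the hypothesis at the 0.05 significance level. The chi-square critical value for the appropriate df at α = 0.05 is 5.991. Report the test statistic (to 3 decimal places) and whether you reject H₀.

Expected count for each of the 3 categories: 60/3 = 20.
χ² = (1−20)²/20 + (46−20)²/20 + (13−20)²/20
   = 18.0500 + 33.8000 + 2.4500
Sum = 54.300
df = 2. Since 54.300 > 5.991, we reject H₀.

54.300; reject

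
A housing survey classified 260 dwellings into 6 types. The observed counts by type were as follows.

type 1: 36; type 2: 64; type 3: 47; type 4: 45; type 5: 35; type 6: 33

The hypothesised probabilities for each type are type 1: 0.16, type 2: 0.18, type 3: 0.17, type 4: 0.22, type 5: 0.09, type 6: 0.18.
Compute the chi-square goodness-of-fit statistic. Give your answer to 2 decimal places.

19.67

Expected counts E_i = n·p_i: 260×0.16 = 41.6, 260×0.18 = 46.8, 260×0.17 = 44.2, 260×0.22 = 57.2, 260×0.09 = 23.4, 260×0.18 = 46.8.
χ² = (36−41.6)²/41.6 + (64−46.8)²/46.8 + (47−44.2)²/44.2 + (45−57.2)²/57.2 + (35−23.4)²/23.4 + (33−46.8)²/46.8
   = 0.754 + 6.321 + 0.177 + 2.602 + 5.750 + 4.069
Sum = 19.67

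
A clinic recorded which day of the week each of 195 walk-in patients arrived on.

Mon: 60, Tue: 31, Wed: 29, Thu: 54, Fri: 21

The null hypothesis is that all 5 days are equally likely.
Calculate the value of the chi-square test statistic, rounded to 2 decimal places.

Expected count for each of the 5 categories: 195/5 = 39.
cat         O        E   (O−E)²/E
Mon        60       39     11.308
Tue        31       39      1.641
Wed        29       39      2.564
Thu        54       39      5.769
Fri        21       39      8.308
Sum = 29.59

29.59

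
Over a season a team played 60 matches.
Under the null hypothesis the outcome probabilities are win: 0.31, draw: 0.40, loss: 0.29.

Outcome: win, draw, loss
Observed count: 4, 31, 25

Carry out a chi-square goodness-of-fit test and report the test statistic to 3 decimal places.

Expected counts E_i = n·p_i: 60×0.31 = 18.6, 60×0.40 = 24, 60×0.29 = 17.4.
win: (4 − 18.6)²/18.6 = 213.16/18.6 = 11.4602
draw: (31 − 24)²/24 = 49/24 = 2.0417
loss: (25 − 17.4)²/17.4 = 57.76/17.4 = 3.3195
Sum = 16.821

16.821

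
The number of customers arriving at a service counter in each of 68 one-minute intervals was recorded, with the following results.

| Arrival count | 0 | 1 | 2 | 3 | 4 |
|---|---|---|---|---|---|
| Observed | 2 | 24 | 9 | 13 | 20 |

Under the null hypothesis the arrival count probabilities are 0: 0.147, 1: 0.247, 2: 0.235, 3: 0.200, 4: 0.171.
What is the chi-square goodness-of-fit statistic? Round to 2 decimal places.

Expected counts E_i = n·p_i: 68×0.147 = 9.996, 68×0.247 = 16.796, 68×0.235 = 15.98, 68×0.200 = 13.6, 68×0.171 = 11.628.
0: (2 − 9.996)²/9.996 = 63.936016/9.996 = 6.396
1: (24 − 16.796)²/16.796 = 51.897616/16.796 = 3.090
2: (9 − 15.98)²/15.98 = 48.7204/15.98 = 3.049
3: (13 − 13.6)²/13.6 = 0.36/13.6 = 0.026
4: (20 − 11.628)²/11.628 = 70.090384/11.628 = 6.028
Sum = 18.59

18.59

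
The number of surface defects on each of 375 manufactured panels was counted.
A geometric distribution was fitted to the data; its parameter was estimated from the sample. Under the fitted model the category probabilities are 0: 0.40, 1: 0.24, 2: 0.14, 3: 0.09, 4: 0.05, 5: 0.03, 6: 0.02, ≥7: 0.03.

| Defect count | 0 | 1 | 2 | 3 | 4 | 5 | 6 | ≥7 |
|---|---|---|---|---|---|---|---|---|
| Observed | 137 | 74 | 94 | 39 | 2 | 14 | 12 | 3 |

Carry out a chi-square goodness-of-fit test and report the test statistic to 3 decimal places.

61.978

Expected counts E_i = n·p_i: 375×0.40 = 150, 375×0.24 = 90, 375×0.14 = 52.5, 375×0.09 = 33.75, 375×0.05 = 18.75, 375×0.03 = 11.25, 375×0.02 = 7.5, 375×0.03 = 11.25.
χ² = (137−150)²/150 + (74−90)²/90 + (94−52.5)²/52.5 + (39−33.75)²/33.75 + (2−18.75)²/18.75 + (14−11.25)²/11.25 + (12−7.5)²/7.5 + (3−11.25)²/11.25
   = 1.1267 + 2.8444 + 32.8048 + 0.8167 + 14.9633 + 0.6722 + 2.7000 + 6.0500
Sum = 61.978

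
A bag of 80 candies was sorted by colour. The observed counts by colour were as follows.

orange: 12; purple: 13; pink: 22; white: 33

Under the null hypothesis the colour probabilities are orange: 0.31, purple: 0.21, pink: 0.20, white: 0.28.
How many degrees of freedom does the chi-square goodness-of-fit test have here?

There are k = 4 categories and no parameters were estimated from the data, so df = 4 − 1 = 3.

3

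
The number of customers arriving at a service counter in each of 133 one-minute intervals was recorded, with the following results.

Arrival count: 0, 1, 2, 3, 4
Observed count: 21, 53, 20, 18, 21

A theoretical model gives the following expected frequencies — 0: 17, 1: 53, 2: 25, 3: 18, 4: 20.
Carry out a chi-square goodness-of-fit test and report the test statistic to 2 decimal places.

1.99

χ² = (21−17)²/17 + (53−53)²/53 + (20−25)²/25 + (18−18)²/18 + (21−20)²/20
   = 0.941 + 0.000 + 1.000 + 0.000 + 0.050
Sum = 1.99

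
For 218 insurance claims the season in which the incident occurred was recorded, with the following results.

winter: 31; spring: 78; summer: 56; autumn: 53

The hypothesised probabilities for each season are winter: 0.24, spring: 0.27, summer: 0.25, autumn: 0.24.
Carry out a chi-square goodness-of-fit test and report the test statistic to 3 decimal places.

Expected counts E_i = n·p_i: 218×0.24 = 52.32, 218×0.27 = 58.86, 218×0.25 = 54.5, 218×0.24 = 52.32.
cat         O        E   (O−E)²/E
winter     31    52.32     8.6877
spring     78    58.86     6.2239
summer     56     54.5     0.0413
autumn     53    52.32     0.0088
Sum = 14.962

14.962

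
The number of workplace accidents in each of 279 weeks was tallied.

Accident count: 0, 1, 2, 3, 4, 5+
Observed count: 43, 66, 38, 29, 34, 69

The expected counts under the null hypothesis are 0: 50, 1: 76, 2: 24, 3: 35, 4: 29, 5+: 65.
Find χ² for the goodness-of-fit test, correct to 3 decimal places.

12.599

0: (43 − 50)²/50 = 49/50 = 0.9800
1: (66 − 76)²/76 = 100/76 = 1.3158
2: (38 − 24)²/24 = 196/24 = 8.1667
3: (29 − 35)²/35 = 36/35 = 1.0286
4: (34 − 29)²/29 = 25/29 = 0.8621
5+: (69 − 65)²/65 = 16/65 = 0.2462
Sum = 12.599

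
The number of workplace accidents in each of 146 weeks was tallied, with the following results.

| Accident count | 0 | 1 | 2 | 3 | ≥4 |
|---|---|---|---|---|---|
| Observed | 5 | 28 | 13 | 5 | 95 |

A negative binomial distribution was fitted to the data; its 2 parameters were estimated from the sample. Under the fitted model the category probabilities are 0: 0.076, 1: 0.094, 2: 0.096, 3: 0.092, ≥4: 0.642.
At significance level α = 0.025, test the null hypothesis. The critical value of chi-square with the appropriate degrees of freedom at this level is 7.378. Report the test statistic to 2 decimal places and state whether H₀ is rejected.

Expected counts E_i = n·p_i: 146×0.076 = 11.096, 146×0.094 = 13.724, 146×0.096 = 14.016, 146×0.092 = 13.432, 146×0.642 = 93.732.
cat         O        E   (O−E)²/E
0           5   11.096      3.349
1          28   13.724     14.850
2          13   14.016      0.074
3           5   13.432      5.293
≥4         95   93.732      0.017
Sum = 23.58
df = 2. Since 23.58 > 7.378, we reject H₀.

23.58; reject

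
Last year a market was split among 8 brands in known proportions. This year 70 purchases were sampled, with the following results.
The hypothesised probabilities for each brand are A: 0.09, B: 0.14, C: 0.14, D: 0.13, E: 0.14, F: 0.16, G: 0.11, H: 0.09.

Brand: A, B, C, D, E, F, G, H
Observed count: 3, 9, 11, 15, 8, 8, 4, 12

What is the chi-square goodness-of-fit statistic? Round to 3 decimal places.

Expected counts E_i = n·p_i: 70×0.09 = 6.3, 70×0.14 = 9.8, 70×0.14 = 9.8, 70×0.13 = 9.1, 70×0.14 = 9.8, 70×0.16 = 11.2, 70×0.11 = 7.7, 70×0.09 = 6.3.
A: (3 − 6.3)²/6.3 = 10.89/6.3 = 1.7286
B: (9 − 9.8)²/9.8 = 0.64/9.8 = 0.0653
C: (11 − 9.8)²/9.8 = 1.44/9.8 = 0.1469
D: (15 − 9.1)²/9.1 = 34.81/9.1 = 3.8253
E: (8 − 9.8)²/9.8 = 3.24/9.8 = 0.3306
F: (8 − 11.2)²/11.2 = 10.24/11.2 = 0.9143
G: (4 − 7.7)²/7.7 = 13.69/7.7 = 1.7779
H: (12 − 6.3)²/6.3 = 32.49/6.3 = 5.1571
Sum = 13.946

13.946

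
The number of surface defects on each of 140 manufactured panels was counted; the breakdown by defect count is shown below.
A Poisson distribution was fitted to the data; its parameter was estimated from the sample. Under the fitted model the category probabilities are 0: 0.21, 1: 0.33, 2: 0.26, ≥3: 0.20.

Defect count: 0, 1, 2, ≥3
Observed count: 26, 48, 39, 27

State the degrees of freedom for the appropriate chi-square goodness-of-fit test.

There are k = 4 categories and 1 parameter estimated from the data, so df = 4 − 1 − 1 = 2.

2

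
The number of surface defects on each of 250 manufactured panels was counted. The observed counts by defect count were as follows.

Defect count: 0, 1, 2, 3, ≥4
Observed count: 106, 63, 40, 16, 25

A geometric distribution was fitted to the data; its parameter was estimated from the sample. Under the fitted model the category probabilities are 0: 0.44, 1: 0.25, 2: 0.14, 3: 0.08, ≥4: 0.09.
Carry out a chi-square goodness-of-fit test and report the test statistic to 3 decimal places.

1.942

Expected counts E_i = n·p_i: 250×0.44 = 110, 250×0.25 = 62.5, 250×0.14 = 35, 250×0.08 = 20, 250×0.09 = 22.5.
χ² = (106−110)²/110 + (63−62.5)²/62.5 + (40−35)²/35 + (16−20)²/20 + (25−22.5)²/22.5
   = 0.1455 + 0.0040 + 0.7143 + 0.8000 + 0.2778
Sum = 1.942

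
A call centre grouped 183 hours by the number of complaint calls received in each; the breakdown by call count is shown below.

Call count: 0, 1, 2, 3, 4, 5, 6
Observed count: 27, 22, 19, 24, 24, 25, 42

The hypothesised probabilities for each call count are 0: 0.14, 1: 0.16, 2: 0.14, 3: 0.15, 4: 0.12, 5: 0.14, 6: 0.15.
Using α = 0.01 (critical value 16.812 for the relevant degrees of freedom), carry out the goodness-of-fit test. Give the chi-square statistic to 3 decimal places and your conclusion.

Expected counts E_i = n·p_i: 183×0.14 = 25.62, 183×0.16 = 29.28, 183×0.14 = 25.62, 183×0.15 = 27.45, 183×0.12 = 21.96, 183×0.14 = 25.62, 183×0.15 = 27.45.
χ² = (27−25.62)²/25.62 + (22−29.28)²/29.28 + (19−25.62)²/25.62 + (24−27.45)²/27.45 + (24−21.96)²/21.96 + (25−25.62)²/25.62 + (42−27.45)²/27.45
   = 0.0743 + 1.8101 + 1.7106 + 0.4336 + 0.1895 + 0.0150 + 7.7123
Sum = 11.945
df = 6. Since 11.945 < 16.812, we do not reject H₀.

11.945; do not reject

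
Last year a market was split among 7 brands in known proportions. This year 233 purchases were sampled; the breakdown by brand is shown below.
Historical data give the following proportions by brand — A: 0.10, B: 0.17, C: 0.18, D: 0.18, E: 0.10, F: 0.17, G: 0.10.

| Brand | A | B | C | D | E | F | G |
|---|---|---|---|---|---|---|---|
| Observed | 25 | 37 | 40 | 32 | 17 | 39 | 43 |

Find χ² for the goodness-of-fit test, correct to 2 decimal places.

21.11

Expected counts E_i = n·p_i: 233×0.10 = 23.3, 233×0.17 = 39.61, 233×0.18 = 41.94, 233×0.18 = 41.94, 233×0.10 = 23.3, 233×0.17 = 39.61, 233×0.10 = 23.3.
χ² = (25−23.3)²/23.3 + (37−39.61)²/39.61 + (40−41.94)²/41.94 + (32−41.94)²/41.94 + (17−23.3)²/23.3 + (39−39.61)²/39.61 + (43−23.3)²/23.3
   = 0.124 + 0.172 + 0.090 + 2.356 + 1.703 + 0.009 + 16.656
Sum = 21.11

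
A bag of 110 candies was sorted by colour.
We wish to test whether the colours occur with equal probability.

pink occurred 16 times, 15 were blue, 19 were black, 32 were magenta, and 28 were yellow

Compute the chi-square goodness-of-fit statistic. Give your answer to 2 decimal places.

Under H₀ each category has probability 1/5, so each expected count is 110/5 = 22.
χ² = (16−22)²/22 + (15−22)²/22 + (19−22)²/22 + (32−22)²/22 + (28−22)²/22
   = 1.636 + 2.227 + 0.409 + 4.545 + 1.636
Sum = 10.45

10.45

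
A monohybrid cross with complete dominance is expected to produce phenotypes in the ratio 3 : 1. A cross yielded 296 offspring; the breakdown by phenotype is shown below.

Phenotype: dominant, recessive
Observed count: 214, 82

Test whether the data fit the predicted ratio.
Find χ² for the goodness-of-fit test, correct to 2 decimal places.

1.15

Ratio total = 4. Expected counts: 296×3/4 = 222, 296×1/4 = 74.
dominant: (214 − 222)²/222 = 64/222 = 0.288
recessive: (82 − 74)²/74 = 64/74 = 0.865
Sum = 1.15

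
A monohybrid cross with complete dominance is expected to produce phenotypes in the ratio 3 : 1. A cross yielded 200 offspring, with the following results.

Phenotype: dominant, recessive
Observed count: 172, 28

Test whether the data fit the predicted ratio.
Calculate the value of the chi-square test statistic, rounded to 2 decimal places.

Ratio total = 4. Expected counts: 200×3/4 = 150, 200×1/4 = 50.
cat            O        E   (O−E)²/E
dominant     172      150      3.227
recessive     28       50      9.680
Sum = 12.91

12.91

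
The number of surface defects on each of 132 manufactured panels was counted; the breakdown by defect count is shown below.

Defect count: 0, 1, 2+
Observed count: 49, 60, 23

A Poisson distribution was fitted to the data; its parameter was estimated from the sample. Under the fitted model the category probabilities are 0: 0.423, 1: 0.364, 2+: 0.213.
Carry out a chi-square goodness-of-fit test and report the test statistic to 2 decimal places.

Expected counts E_i = n·p_i: 132×0.423 = 55.836, 132×0.364 = 48.048, 132×0.213 = 28.116.
χ² = (49−55.836)²/55.836 + (60−48.048)²/48.048 + (23−28.116)²/28.116
   = 0.837 + 2.973 + 0.931
Sum = 4.74

4.74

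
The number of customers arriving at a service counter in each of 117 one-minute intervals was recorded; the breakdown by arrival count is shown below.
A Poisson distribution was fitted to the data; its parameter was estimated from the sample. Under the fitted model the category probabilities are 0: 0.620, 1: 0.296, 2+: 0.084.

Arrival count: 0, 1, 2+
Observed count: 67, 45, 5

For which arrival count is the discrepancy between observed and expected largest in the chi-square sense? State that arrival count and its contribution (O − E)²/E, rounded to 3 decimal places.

1, 3.104

Expected counts E_i = n·p_i: 117×0.620 = 72.54, 117×0.296 = 34.632, 117×0.084 = 9.828.
cat         O        E   (O−E)²/E
0          67    72.54     0.4231
1          45   34.632     3.1039
2+          5    9.828     2.3718
The largest term is for 1: 3.104.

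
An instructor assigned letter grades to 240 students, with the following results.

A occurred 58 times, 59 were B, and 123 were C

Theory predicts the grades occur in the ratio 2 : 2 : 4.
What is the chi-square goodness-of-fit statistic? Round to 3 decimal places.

0.158

Ratio total = 8. Expected counts: 240×2/8 = 60, 240×2/8 = 60, 240×4/8 = 120.
A: (58 − 60)²/60 = 4/60 = 0.0667
B: (59 − 60)²/60 = 1/60 = 0.0167
C: (123 − 120)²/120 = 9/120 = 0.0750
Sum = 0.158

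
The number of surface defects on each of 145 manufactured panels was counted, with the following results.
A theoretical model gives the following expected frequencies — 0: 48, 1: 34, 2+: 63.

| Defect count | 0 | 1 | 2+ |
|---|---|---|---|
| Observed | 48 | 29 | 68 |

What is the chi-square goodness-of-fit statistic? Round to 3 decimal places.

1.132

0: (48 − 48)²/48 = 0/48 = 0.0000
1: (29 − 34)²/34 = 25/34 = 0.7353
2+: (68 − 63)²/63 = 25/63 = 0.3968
Sum = 1.132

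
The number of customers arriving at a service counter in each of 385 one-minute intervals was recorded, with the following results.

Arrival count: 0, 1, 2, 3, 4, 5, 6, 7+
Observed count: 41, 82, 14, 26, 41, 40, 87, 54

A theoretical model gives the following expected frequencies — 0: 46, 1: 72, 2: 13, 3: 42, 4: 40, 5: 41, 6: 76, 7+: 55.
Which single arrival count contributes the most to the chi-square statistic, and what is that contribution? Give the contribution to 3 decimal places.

3, 6.095

χ² = (41−46)²/46 + (82−72)²/72 + (14−13)²/13 + (26−42)²/42 + (41−40)²/40 + (40−41)²/41 + (87−76)²/76 + (54−55)²/55
   = 0.5435 + 1.3889 + 0.0769 + 6.0952 + 0.0250 + 0.0244 + 1.5921 + 0.0182
The largest term is for 3: 6.095.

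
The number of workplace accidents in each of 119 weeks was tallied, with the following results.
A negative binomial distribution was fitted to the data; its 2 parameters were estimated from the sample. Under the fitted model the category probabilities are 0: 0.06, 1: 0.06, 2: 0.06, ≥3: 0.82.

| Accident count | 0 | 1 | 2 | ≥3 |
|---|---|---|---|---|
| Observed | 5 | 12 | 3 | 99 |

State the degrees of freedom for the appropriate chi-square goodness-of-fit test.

1

There are k = 4 categories and 2 parameters estimated from the data, so df = 4 − 1 − 2 = 1.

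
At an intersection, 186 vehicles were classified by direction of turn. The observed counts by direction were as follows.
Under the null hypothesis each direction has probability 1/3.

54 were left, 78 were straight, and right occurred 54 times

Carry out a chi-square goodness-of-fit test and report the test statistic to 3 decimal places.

Expected count for each of the 3 categories: 186/3 = 62.
χ² = (54−62)²/62 + (78−62)²/62 + (54−62)²/62
   = 1.0323 + 4.1290 + 1.0323
Sum = 6.194

6.194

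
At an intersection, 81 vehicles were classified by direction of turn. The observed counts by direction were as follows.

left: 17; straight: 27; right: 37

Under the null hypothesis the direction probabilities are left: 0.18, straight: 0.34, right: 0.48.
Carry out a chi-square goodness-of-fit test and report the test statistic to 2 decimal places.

Expected counts E_i = n·p_i: 81×0.18 = 14.58, 81×0.34 = 27.54, 81×0.48 = 38.88.
χ² = (17−14.58)²/14.58 + (27−27.54)²/27.54 + (37−38.88)²/38.88
   = 0.402 + 0.011 + 0.091
Sum = 0.50

0.50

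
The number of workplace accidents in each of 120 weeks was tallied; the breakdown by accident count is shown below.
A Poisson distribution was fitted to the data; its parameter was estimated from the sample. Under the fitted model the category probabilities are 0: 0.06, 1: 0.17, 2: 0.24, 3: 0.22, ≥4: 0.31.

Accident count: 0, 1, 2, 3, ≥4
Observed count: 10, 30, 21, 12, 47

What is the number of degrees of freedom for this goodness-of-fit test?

3

There are k = 5 categories and 1 parameter estimated from the data, so df = 5 − 1 − 1 = 3.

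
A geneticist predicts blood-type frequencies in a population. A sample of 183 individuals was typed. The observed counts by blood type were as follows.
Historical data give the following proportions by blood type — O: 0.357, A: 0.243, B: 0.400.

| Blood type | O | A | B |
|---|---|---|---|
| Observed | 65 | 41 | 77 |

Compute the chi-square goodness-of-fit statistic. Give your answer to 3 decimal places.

Expected counts E_i = n·p_i: 183×0.357 = 65.331, 183×0.243 = 44.469, 183×0.400 = 73.2.
cat         O        E   (O−E)²/E
O          65   65.331     0.0017
A          41   44.469     0.2706
B          77     73.2     0.1973
Sum = 0.470

0.470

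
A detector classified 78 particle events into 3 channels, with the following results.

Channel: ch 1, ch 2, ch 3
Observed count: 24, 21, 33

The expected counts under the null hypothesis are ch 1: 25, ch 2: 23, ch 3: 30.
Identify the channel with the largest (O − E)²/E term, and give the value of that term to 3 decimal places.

ch 1: (24 − 25)²/25 = 1/25 = 0.0400
ch 2: (21 − 23)²/23 = 4/23 = 0.1739
ch 3: (33 − 30)²/30 = 9/30 = 0.3000
The largest term is for ch 3: 0.300.

ch 3, 0.300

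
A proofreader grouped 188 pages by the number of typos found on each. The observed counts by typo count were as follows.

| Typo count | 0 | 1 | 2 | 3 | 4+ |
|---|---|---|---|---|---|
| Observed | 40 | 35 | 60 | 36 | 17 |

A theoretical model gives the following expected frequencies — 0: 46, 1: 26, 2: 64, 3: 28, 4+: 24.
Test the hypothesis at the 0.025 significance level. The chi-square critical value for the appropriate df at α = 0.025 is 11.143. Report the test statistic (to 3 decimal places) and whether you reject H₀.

0: (40 − 46)²/46 = 36/46 = 0.7826
1: (35 − 26)²/26 = 81/26 = 3.1154
2: (60 − 64)²/64 = 16/64 = 0.2500
3: (36 − 28)²/28 = 64/28 = 2.2857
4+: (17 − 24)²/24 = 49/24 = 2.0417
Sum = 8.475
df = 4. Since 8.475 < 11.143, we do not reject H₀.

8.475; do not reject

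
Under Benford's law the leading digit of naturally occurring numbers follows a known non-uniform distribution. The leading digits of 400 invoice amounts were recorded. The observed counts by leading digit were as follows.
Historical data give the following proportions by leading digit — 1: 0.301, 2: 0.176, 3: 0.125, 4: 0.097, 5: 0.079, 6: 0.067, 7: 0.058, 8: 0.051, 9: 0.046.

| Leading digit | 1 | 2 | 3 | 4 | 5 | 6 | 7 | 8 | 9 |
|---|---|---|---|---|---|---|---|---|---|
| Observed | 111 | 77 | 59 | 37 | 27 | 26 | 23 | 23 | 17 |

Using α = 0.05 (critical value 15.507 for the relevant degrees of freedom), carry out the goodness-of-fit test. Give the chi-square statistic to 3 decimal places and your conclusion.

4.189; do not reject

Expected counts E_i = n·p_i: 400×0.301 = 120.4, 400×0.176 = 70.4, 400×0.125 = 50, 400×0.097 = 38.8, 400×0.079 = 31.6, 400×0.067 = 26.8, 400×0.058 = 23.2, 400×0.051 = 20.4, 400×0.046 = 18.4.
1: (111 − 120.4)²/120.4 = 88.36/120.4 = 0.7339
2: (77 − 70.4)²/70.4 = 43.56/70.4 = 0.6188
3: (59 − 50)²/50 = 81/50 = 1.6200
4: (37 − 38.8)²/38.8 = 3.24/38.8 = 0.0835
5: (27 − 31.6)²/31.6 = 21.16/31.6 = 0.6696
6: (26 − 26.8)²/26.8 = 0.64/26.8 = 0.0239
7: (23 − 23.2)²/23.2 = 0.04/23.2 = 0.0017
8: (23 − 20.4)²/20.4 = 6.76/20.4 = 0.3314
9: (17 − 18.4)²/18.4 = 1.96/18.4 = 0.1065
Sum = 4.189
df = 8. Since 4.189 < 15.507, we do not reject H₀.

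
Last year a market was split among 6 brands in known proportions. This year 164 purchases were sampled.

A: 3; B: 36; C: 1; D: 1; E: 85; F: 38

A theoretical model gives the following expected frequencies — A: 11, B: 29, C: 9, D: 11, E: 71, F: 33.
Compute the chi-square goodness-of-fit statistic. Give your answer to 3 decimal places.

27.228

χ² = (3−11)²/11 + (36−29)²/29 + (1−9)²/9 + (1−11)²/11 + (85−71)²/71 + (38−33)²/33
   = 5.8182 + 1.6897 + 7.1111 + 9.0909 + 2.7606 + 0.7576
Sum = 27.228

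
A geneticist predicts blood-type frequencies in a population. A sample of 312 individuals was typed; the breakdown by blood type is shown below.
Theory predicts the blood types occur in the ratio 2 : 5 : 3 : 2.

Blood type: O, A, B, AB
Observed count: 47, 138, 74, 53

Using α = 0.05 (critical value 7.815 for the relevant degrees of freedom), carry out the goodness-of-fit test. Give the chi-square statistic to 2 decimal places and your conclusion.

1.20; do not reject

Ratio total = 12. Expected counts: 312×2/12 = 52, 312×5/12 = 130, 312×3/12 = 78, 312×2/12 = 52.
cat         O        E   (O−E)²/E
O          47       52      0.481
A         138      130      0.492
B          74       78      0.205
AB         53       52      0.019
Sum = 1.20
df = 3. Since 1.20 < 7.815, we do not reject H₀.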